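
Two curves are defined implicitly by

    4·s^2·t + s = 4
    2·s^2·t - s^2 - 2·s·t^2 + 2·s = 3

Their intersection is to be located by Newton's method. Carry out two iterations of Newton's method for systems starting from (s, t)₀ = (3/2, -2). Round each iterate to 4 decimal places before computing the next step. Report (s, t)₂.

(0.0192, -1.3677)

At (3/2, -2): F = (-20.5000, -23.2500).
Jacobian J = [[8·s·t + 1, 4·s^2], [4·s·t - 2·s - 2·t^2 + 2, 2·s^2 - 4·s·t]].
At the point, J = [[-23.0000, 9.0000], [-21.0000, 16.5000]] (det J = -190.5000).
Solving J·Δ = −F gives Δ = (-0.6772, 0.5472).
Then the next iterate is (s, t)₁ = (0.8228, -1.4528).
Round to (0.8228, -1.4528) and repeat: F = (-7.111381, -7.471740), J = [[-8.562911, 2.707999], [-8.648311, 6.135455]].
Δ = (-0.8036, 0.0851), so (s, t)₂ = (0.0192, -1.3677).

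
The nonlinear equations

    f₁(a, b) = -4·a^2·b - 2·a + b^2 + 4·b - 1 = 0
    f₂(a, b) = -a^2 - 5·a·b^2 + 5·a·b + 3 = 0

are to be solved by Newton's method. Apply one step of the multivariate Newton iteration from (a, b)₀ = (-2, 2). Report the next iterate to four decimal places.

(-1.5798, 1.4507)

At (-2, 2): F = (-17.0000, 19.0000).
Jacobian J = [[-8·a·b - 2, -4·a^2 + 2·b + 4], [-2·a - 5·b^2 + 5·b, -10·a·b + 5·a]].
At the point, J = [[30.0000, -8.0000], [-6.0000, 30.0000]] (det J = 852.0000).
Solving J·Δ = −F gives Δ = (0.4202, -0.5493).
Then the next iterate is (a, b)₁ = (-1.5798, 1.4507).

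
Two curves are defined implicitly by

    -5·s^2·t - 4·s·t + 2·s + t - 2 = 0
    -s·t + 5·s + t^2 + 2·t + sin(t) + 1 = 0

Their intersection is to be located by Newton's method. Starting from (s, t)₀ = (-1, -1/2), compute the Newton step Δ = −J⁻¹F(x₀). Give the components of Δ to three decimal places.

At (-1, -1/2): F = (-4.000, -5.72943).
Jacobian J = [[-10·s·t - 4·t + 2, -5·s^2 - 4·s + 1], [-t + 5, -s + 2·t + cos(t) + 2]].
At the point, J = [[-1.000, 0.000], [5.500, 2.87758]] (det J = -2.87758).
Solving J·Δ = −F gives Δ = (-4.000, 9.636).

(-4.000, 9.636)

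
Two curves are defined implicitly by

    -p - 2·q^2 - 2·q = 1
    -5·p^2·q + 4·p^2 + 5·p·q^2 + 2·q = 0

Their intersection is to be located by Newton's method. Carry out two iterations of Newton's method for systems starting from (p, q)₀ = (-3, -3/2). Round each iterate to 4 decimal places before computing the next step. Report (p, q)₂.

(-1.2122, -1.1306)

At (-3, -3/2): F = (0.5000, 66.7500).
Jacobian J = [[-1, -4·q - 2], [-10·p·q + 8·p + 5·q^2, -5·p^2 + 10·p·q + 2]].
At the point, J = [[-1.0000, 4.0000], [-57.7500, 2.0000]] (det J = 229.0000).
Solving J·Δ = −F gives Δ = (1.1616, 0.1654).
Then the next iterate is (p, q)₁ = (-1.8384, -1.3346).
Round to (-1.8384, -1.3346) and repeat: F = (-0.054714, 17.030097), J = [[-1.0000, 3.3384], [-30.336701, 9.636714]].
Δ = (0.6262, 0.2040), so (p, q)₂ = (-1.2122, -1.1306).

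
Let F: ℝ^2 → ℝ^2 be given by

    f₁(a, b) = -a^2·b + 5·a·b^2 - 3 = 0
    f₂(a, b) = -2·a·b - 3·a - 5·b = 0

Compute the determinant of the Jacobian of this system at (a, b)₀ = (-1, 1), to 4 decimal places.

-76.0000

J = [[-2·a·b + 5·b^2, -a^2 + 10·a·b], [-2·b - 3, -2·a - 5]].
At the point, J = [[7.0000, -11.0000], [-5.0000, -3.0000]].
det J = -76.0000.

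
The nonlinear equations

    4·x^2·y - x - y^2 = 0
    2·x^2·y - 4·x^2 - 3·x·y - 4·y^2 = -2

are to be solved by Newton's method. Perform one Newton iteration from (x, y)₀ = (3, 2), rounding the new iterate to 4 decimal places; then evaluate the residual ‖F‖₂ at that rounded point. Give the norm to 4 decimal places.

1552.4147

At (3, 2): F = (65.0000, -32.0000).
Jacobian J = [[8·x·y - 1, 4·x^2 - 2·y], [4·x·y - 8·x - 3·y, 2·x^2 - 3·x - 8·y]].
At the point, J = [[47.0000, 32.0000], [-6.0000, -7.0000]] (det J = -137.0000).
Solving J·Δ = −F gives Δ = (4.1533, -8.1314).
Then the next iterate is (x, y)₁ = (7.1533, -6.1314).
Re-evaluating at (7.1533, -6.1314): F = (-1299.714982, -848.959645), so ‖F‖₂ = 1552.4147.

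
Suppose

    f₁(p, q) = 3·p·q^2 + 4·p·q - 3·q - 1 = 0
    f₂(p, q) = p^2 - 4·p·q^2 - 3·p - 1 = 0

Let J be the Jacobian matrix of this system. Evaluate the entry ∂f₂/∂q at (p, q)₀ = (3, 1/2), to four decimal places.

-12.0000

∂f₂/∂q = -8·p·q.
At (3, 1/2) this is -12.0000.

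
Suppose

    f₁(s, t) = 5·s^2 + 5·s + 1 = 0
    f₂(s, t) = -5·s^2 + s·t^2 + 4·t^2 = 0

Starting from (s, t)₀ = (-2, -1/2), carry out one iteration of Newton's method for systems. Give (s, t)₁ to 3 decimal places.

(-1.267, -2.825)

At (-2, -1/2): F = (11.000, -19.500).
Jacobian J = [[10·s + 5, 0], [-10·s + t^2, 2·s·t + 8·t]].
At the point, J = [[-15.000, 0.000], [20.250, -2.000]] (det J = 30.000).
Solving J·Δ = −F gives Δ = (0.733, -2.325).
Then the next iterate is (s, t)₁ = (-1.267, -2.825).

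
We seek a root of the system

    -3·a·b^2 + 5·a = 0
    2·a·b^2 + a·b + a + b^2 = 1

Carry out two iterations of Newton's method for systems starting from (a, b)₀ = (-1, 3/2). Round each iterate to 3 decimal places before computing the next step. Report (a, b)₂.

At (-1, 3/2): F = (1.750, -5.750).
Jacobian J = [[-3·b^2 + 5, -6·a·b], [2·b^2 + b + 1, 4·a·b + a + 2·b]].
At the point, J = [[-1.750, 9.000], [7.000, -4.000]] (det J = -56.000).
Solving J·Δ = −F gives Δ = (0.799, -0.039).
Then the next iterate is (a, b)₁ = (-0.201, 1.461).
Round to (-0.201, 1.461) and repeat: F = (0.28212, -0.21822), J = [[-1.40356, 1.76197], [6.73004, 1.54636]].
Δ = (0.059, -0.114), so (a, b)₂ = (-0.142, 1.347).

(-0.142, 1.347)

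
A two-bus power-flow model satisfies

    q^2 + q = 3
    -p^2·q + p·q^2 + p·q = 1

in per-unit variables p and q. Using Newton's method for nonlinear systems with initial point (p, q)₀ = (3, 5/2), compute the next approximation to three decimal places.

(2.060, 1.542)

At (3, 5/2): F = (5.750, 2.750).
Jacobian J = [[0, 2·q + 1], [-2·p·q + q^2 + q, -p^2 + 2·p·q + p]].
At the point, J = [[0.000, 6.000], [-6.250, 9.000]] (det J = 37.500).
Solving J·Δ = −F gives Δ = (-0.940, -0.958).
Then the next iterate is (p, q)₁ = (2.060, 1.542).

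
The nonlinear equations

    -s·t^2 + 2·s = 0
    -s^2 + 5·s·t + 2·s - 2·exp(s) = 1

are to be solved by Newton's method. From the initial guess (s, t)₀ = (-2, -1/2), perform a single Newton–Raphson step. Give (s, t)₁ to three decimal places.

(0.396, -0.153)

At (-2, -1/2): F = (-3.500, -4.27067).
Jacobian J = [[-t^2 + 2, -2·s·t], [-2·s + 5·t - 2·exp(s) + 2, 5·s]].
At the point, J = [[1.750, -2.000], [3.22933, -10.000]] (det J = -11.04134).
Solving J·Δ = −F gives Δ = (2.396, 0.347).
Then the next iterate is (s, t)₁ = (0.396, -0.153).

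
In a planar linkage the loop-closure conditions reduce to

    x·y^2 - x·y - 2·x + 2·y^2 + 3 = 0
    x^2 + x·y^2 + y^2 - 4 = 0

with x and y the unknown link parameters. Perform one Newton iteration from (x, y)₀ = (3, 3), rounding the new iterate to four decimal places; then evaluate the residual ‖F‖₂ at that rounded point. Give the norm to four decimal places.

At (3, 3): F = (33.0000, 41.0000).
Jacobian J = [[y^2 - y - 2, 2·x·y - x + 4·y], [2·x + y^2, 2·x·y + 2·y]].
At the point, J = [[4.0000, 27.0000], [15.0000, 24.0000]] (det J = -309.0000).
Solving J·Δ = −F gives Δ = (-1.0194, -1.0712).
Then the next iterate is (x, y)₁ = (1.9806, 1.9288).
Re-evaluating at (1.9806, 1.9288): F = (10.027523, 11.011411), so ‖F‖₂ = 14.8930.

14.8930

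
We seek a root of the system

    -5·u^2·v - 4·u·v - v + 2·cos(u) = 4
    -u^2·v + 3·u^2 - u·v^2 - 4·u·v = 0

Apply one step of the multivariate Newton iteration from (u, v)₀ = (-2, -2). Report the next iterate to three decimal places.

At (-2, -2): F = (21.16771, 12.000).
Jacobian J = [[-10·u·v - 4·v - 2·sin(u), -5·u^2 - 4·u - 1], [-2·u·v + 6·u - v^2 - 4·v, -u^2 - 2·u·v - 4·u]].
At the point, J = [[-30.18141, -13.000], [-16.000, -4.000]] (det J = -87.27438).
Solving J·Δ = −F gives Δ = (0.817, -0.269).
Then the next iterate is (u, v)₁ = (-1.183, -2.269).

(-1.183, -2.269)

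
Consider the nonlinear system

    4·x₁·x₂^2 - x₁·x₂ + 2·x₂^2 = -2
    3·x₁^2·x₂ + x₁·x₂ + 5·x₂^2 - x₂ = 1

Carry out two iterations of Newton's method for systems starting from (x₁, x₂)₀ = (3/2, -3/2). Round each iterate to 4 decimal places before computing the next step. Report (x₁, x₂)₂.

(0.6279, -0.3183)

At (3/2, -3/2): F = (22.2500, -0.6250).
Jacobian J = [[4·x₂^2 - x₂, 8·x₁·x₂ - x₁ + 4·x₂], [6·x₁·x₂ + x₂, 3·x₁^2 + x₁ + 10·x₂ - 1]].
At the point, J = [[10.5000, -25.5000], [-15.0000, -7.7500]] (det J = -463.8750).
Solving J·Δ = −F gives Δ = (-0.4061, 0.7053).
Then the next iterate is (x₁, x₂)₁ = (1.0939, -0.7947).
Round to (1.0939, -0.7947) and repeat: F = (6.895820, -0.769737), J = [[3.320892, -11.227279], [-6.010634, -4.263248]].
Δ = (-0.4660, 0.4764), so (x₁, x₂)₂ = (0.6279, -0.3183).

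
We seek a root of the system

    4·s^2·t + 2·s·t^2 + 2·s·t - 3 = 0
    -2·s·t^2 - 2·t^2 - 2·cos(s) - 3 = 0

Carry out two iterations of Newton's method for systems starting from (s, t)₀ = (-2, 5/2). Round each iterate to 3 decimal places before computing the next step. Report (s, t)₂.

(-1.600, 1.638)

At (-2, 5/2): F = (2.000, 10.33229).
Jacobian J = [[8·s·t + 2·t^2 + 2·t, 4·s^2 + 4·s·t + 2·s], [-2·t^2 + 2·sin(s), -4·s·t - 4·t]].
At the point, J = [[-22.500, -8.000], [-14.31859, 10.000]] (det J = -339.54876).
Solving J·Δ = −F gives Δ = (0.302, -0.600).
Then the next iterate is (s, t)₁ = (-1.698, 1.900).
Round to (-1.698, 1.900) and repeat: F = (0.20039, 2.29328), J = [[-14.78960, -4.76798], [-9.20384, 5.30480]].
Δ = (0.098, -0.262), so (s, t)₂ = (-1.600, 1.638).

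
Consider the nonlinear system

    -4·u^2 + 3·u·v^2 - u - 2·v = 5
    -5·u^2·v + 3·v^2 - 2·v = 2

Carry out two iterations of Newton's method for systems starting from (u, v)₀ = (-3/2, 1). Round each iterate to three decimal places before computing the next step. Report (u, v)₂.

(-0.397, -0.956)

At (-3/2, 1): F = (-19.000, -12.250).
Jacobian J = [[-8·u + 3·v^2 - 1, 6·u·v - 2], [-10·u·v, -5·u^2 + 6·v - 2]].
At the point, J = [[14.000, -11.000], [15.000, -7.250]] (det J = 63.500).
Solving J·Δ = −F gives Δ = (-0.047, -1.787).
Then the next iterate is (u, v)₁ = (-1.547, -0.787).
Round to (-1.547, -0.787) and repeat: F = (-14.32633, 10.84938), J = [[13.23411, 5.30493], [-12.17489, -18.68804]].
Δ = (1.150, -0.169), so (u, v)₂ = (-0.397, -0.956).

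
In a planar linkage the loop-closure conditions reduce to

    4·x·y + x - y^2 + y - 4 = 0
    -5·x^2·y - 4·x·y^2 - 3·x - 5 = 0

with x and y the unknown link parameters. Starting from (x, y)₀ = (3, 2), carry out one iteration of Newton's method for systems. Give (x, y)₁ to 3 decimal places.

(-1.643, 4.310)

At (3, 2): F = (21.000, -152.000).
Jacobian J = [[4·y + 1, 4·x - 2·y + 1], [-10·x·y - 4·y^2 - 3, -5·x^2 - 8·x·y]].
At the point, J = [[9.000, 9.000], [-79.000, -93.000]] (det J = -126.000).
Solving J·Δ = −F gives Δ = (-4.643, 2.310).
Then the next iterate is (x, y)₁ = (-1.643, 4.310).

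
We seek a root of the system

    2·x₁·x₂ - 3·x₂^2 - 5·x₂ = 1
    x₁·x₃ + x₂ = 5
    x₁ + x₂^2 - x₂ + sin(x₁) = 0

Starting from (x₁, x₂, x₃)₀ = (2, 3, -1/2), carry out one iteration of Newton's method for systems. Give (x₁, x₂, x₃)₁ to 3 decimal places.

(1.653, 1.259, 1.784)

At (2, 3, -1/2): F = (-31.000, -3.000, 8.90930).
Jacobian J = [[2·x₂, 2·x₁ - 6·x₂ - 5, 0], [x₃, 1, x₁], [cos(x₁) + 1, 2·x₂ - 1, 0]].
At the point, J = [[6.000, -19.000, 0.000], [-0.500, 1.000, 2.000], [0.58385, 5.000, 0.000]] (det J = -82.18642).
Solving J·Δ = −F gives Δ = (-0.347, -1.741, 2.284).
Then the next iterate is (x₁, x₂, x₃)₁ = (1.653, 1.259, 1.784).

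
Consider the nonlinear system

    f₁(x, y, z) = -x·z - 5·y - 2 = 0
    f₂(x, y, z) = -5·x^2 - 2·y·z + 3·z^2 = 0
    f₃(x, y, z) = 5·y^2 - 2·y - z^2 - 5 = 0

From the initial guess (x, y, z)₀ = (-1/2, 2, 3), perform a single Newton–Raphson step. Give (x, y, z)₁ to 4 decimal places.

(-3.8983, 1.9604, 3.2145)

At (-1/2, 2, 3): F = (-10.5000, 13.7500, 2.0000).
Jacobian J = [[-z, -5, -x], [-10·x, -2·z, -2·y + 6·z], [0, 10·y - 2, -2·z]].
At the point, J = [[-3.0000, -5.0000, 0.5000], [5.0000, -6.0000, 14.0000], [0.0000, 18.0000, -6.0000]] (det J = 543.0000).
Solving J·Δ = −F gives Δ = (-3.3983, -0.0396, 0.2145).
Then the next iterate is (x, y, z)₁ = (-3.8983, 1.9604, 3.2145).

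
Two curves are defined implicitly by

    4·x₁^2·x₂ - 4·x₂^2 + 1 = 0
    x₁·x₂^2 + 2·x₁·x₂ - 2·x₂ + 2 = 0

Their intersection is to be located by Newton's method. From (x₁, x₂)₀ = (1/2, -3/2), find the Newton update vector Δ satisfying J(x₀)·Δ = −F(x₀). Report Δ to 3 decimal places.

(1.470, 1.409)

At (1/2, -3/2): F = (-9.500, 4.625).
Jacobian J = [[8·x₁·x₂, 4·x₁^2 - 8·x₂], [x₂^2 + 2·x₂, 2·x₁·x₂ + 2·x₁ - 2]].
At the point, J = [[-6.000, 13.000], [-0.750, -2.500]] (det J = 24.750).
Solving J·Δ = −F gives Δ = (1.470, 1.409).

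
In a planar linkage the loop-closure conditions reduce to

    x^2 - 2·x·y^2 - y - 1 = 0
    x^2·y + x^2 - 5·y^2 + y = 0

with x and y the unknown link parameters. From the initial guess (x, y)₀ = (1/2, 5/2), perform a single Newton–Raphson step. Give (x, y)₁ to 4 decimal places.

(0.3015, 1.2971)

At (1/2, 5/2): F = (-9.5000, -27.8750).
Jacobian J = [[2·x - 2·y^2, -4·x·y - 1], [2·x·y + 2·x, x^2 - 10·y + 1]].
At the point, J = [[-11.5000, -6.0000], [3.5000, -23.7500]] (det J = 294.1250).
Solving J·Δ = −F gives Δ = (-0.1985, -1.2029).
Then the next iterate is (x, y)₁ = (0.3015, 1.2971).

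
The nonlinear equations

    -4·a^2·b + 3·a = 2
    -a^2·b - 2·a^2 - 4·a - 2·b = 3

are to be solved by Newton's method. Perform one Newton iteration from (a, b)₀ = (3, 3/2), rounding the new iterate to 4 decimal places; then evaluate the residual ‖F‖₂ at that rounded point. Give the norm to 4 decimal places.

12.7289

At (3, 3/2): F = (-47.0000, -49.5000).
Jacobian J = [[-8·a·b + 3, -4·a^2], [-2·a·b - 4·a - 4, -a^2 - 2]].
At the point, J = [[-33.0000, -36.0000], [-25.0000, -11.0000]] (det J = -537.0000).
Solving J·Δ = −F gives Δ = (-2.3557, 0.8538).
Then the next iterate is (a, b)₁ = (0.6443, 2.3538).
Re-evaluating at (0.6443, 2.3538): F = (-3.975561, -12.092160), so ‖F‖₂ = 12.7289.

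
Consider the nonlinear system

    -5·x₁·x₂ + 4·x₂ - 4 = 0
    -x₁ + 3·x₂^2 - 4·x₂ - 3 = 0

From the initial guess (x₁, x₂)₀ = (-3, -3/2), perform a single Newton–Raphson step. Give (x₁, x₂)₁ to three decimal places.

(-0.704, -0.696)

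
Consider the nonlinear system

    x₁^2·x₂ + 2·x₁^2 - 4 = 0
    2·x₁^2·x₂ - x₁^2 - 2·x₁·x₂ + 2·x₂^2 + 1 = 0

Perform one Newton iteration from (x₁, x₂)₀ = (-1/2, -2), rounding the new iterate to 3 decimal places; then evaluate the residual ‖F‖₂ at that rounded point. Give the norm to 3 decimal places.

3491.241

At (-1/2, -2): F = (-4.000, 5.750).
Jacobian J = [[2·x₁·x₂ + 4·x₁, x₁^2], [4·x₁·x₂ - 2·x₁ - 2·x₂, 2·x₁^2 - 2·x₁ + 4·x₂]].
At the point, J = [[0.000, 0.250], [9.000, -6.500]] (det J = -2.250).
Solving J·Δ = −F gives Δ = (10.917, 16.000).
Then the next iterate is (x₁, x₂)₁ = (10.417, 14.000).
Re-evaluating at (10.417, 14.000): F = (1732.22222, 3031.19900), so ‖F‖₂ = 3491.241.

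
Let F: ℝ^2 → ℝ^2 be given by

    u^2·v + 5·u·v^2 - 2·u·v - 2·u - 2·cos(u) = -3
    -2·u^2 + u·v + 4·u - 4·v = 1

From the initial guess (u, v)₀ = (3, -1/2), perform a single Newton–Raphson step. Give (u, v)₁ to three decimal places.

At (3, -1/2): F = (1.22998, -6.500).
Jacobian J = [[2·u·v + 5·v^2 - 2·v + 2·sin(u) - 2, u^2 + 10·u·v - 2·u], [-4·u + v + 4, u - 4]].
At the point, J = [[-2.46776, -12.000], [-8.500, -1.000]] (det J = -99.53224).
Solving J·Δ = −F gives Δ = (-0.796, 0.266).
Then the next iterate is (u, v)₁ = (2.204, -0.234).

(2.204, -0.234)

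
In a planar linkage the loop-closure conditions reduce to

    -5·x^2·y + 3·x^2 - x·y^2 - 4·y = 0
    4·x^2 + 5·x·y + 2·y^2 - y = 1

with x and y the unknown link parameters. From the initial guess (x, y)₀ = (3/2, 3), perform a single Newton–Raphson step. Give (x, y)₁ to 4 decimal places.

(2.2433, -0.5443)

At (3/2, 3): F = (-52.5000, 45.5000).
Jacobian J = [[-10·x·y + 6·x - y^2, -5·x^2 - 2·x·y - 4], [8·x + 5·y, 5·x + 4·y - 1]].
At the point, J = [[-45.0000, -24.2500], [27.0000, 18.5000]] (det J = -177.7500).
Solving J·Δ = −F gives Δ = (0.7433, -3.5443).
Then the next iterate is (x, y)₁ = (2.2433, -0.5443).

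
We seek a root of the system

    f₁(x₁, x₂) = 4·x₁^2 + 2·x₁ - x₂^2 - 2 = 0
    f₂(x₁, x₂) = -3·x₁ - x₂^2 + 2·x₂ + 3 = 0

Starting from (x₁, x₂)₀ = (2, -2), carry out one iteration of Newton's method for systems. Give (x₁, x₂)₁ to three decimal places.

At (2, -2): F = (14.000, -11.000).
Jacobian J = [[8·x₁ + 2, -2·x₂], [-3, -2·x₂ + 2]].
At the point, J = [[18.000, 4.000], [-3.000, 6.000]] (det J = 120.000).
Solving J·Δ = −F gives Δ = (-1.067, 1.300).
Then the next iterate is (x₁, x₂)₁ = (0.933, -0.700).

(0.933, -0.700)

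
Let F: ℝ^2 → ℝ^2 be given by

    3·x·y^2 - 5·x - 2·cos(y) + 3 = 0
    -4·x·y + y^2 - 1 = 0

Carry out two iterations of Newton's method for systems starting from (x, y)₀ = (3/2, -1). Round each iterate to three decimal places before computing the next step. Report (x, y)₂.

At (3/2, -1): F = (-1.08060, 6.000).
Jacobian J = [[3·y^2 - 5, 6·x·y + 2·sin(y)], [-4·y, -4·x + 2·y]].
At the point, J = [[-2.000, -10.68294], [4.000, -8.000]] (det J = 58.73177).
Solving J·Δ = −F gives Δ = (-1.239, 0.131).
Then the next iterate is (x, y)₁ = (0.261, -0.869).
Round to (0.261, -0.869) and repeat: F = (0.99511, 0.66240), J = [[-2.73452, -2.88822], [3.476, -2.782]].
Δ = (0.048, 0.299), so (x, y)₂ = (0.309, -0.570).

(0.309, -0.570)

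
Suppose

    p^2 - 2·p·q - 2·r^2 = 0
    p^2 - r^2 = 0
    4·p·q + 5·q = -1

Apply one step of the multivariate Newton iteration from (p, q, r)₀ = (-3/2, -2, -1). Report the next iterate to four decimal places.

At (-3/2, -2, -1): F = (-5.7500, 1.2500, 3.0000).
Jacobian J = [[2·p - 2·q, -2·p, -4·r], [2·p, 0, -2·r], [4·q, 4·p + 5, 0]].
At the point, J = [[1.0000, 3.0000, 4.0000], [-3.0000, 0.0000, 2.0000], [-8.0000, -1.0000, 0.0000]] (det J = -34.0000).
Solving J·Δ = −F gives Δ = (0.0441, 2.6471, -0.5588).
Then the next iterate is (p, q, r)₁ = (-1.4559, 0.6471, -1.5588).

(-1.4559, 0.6471, -1.5588)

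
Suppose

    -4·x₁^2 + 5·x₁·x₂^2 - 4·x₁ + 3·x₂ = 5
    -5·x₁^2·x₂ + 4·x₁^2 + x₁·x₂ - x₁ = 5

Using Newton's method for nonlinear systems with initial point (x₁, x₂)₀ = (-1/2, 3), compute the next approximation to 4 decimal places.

At (-1/2, 3): F = (-17.5000, -8.7500).
Jacobian J = [[-8·x₁ + 5·x₂^2 - 4, 10·x₁·x₂ + 3], [-10·x₁·x₂ + 8·x₁ + x₂ - 1, -5·x₁^2 + x₁]].
At the point, J = [[45.0000, -12.0000], [13.0000, -1.7500]] (det J = 77.2500).
Solving J·Δ = −F gives Δ = (0.9628, 2.1521).
Then the next iterate is (x₁, x₂)₁ = (0.4628, 5.1521).

(0.4628, 5.1521)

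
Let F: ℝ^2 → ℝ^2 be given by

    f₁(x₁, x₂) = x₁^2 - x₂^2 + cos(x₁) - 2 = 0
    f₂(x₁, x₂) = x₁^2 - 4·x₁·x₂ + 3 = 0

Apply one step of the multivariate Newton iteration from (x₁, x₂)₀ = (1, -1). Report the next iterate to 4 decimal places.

(0.3891, 0.0837)

At (1, -1): F = (-1.459698, 8.0000).
Jacobian J = [[2·x₁ - sin(x₁), -2·x₂], [2·x₁ - 4·x₂, -4·x₁]].
At the point, J = [[1.158529, 2.0000], [6.0000, -4.0000]] (det J = -16.634116).
Solving J·Δ = −F gives Δ = (-0.6109, 1.0837).
Then the next iterate is (x₁, x₂)₁ = (0.3891, 0.0837).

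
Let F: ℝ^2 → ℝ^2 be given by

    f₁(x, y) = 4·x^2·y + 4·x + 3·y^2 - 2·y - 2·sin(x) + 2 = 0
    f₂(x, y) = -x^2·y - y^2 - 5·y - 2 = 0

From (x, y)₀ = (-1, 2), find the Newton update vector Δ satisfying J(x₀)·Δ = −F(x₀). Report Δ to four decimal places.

At (-1, 2): F = (15.682942, -18.0000).
Jacobian J = [[8·x·y - 2·cos(x) + 4, 4·x^2 + 6·y - 2], [-2·x·y, -x^2 - 2·y - 5]].
At the point, J = [[-13.080605, 14.0000], [4.0000, -10.0000]] (det J = 74.806046).
Solving J·Δ = −F gives Δ = (-1.2722, -2.3089).

(-1.2722, -2.3089)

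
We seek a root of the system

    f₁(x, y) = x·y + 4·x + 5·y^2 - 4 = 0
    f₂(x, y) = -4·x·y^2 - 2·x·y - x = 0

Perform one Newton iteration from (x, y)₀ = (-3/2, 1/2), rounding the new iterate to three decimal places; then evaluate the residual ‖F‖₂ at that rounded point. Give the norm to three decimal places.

At (-3/2, 1/2): F = (-9.500, 4.500).
Jacobian J = [[y + 4, x + 10·y], [-4·y^2 - 2·y - 1, -8·x·y - 2·x]].
At the point, J = [[4.500, 3.500], [-3.000, 9.000]] (det J = 51.000).
Solving J·Δ = −F gives Δ = (1.985, 0.162).
Then the next iterate is (x, y)₁ = (0.485, 0.662).
Re-evaluating at (0.485, 0.662): F = (0.45229, -1.97733), so ‖F‖₂ = 2.028.

2.028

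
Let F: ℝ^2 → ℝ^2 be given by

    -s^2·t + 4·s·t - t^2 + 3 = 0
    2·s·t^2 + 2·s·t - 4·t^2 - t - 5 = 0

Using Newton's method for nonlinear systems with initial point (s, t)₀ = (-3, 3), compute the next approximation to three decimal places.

(-1.905, 1.661)

At (-3, 3): F = (-69.000, -116.000).
Jacobian J = [[-2·s·t + 4·t, -s^2 + 4·s - 2·t], [2·t^2 + 2·t, 4·s·t + 2·s - 8·t - 1]].
At the point, J = [[30.000, -27.000], [24.000, -67.000]] (det J = -1362.000).
Solving J·Δ = −F gives Δ = (1.095, -1.339).
Then the next iterate is (s, t)₁ = (-1.905, 1.661).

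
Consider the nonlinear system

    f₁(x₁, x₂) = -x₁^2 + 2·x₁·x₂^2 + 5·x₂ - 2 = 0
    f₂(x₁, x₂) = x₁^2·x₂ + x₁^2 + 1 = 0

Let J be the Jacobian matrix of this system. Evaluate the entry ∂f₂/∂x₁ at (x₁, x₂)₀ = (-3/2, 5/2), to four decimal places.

-10.5000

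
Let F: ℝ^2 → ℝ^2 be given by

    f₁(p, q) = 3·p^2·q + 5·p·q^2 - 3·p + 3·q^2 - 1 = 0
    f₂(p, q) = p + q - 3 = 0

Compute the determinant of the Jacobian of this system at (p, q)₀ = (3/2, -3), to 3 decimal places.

71.250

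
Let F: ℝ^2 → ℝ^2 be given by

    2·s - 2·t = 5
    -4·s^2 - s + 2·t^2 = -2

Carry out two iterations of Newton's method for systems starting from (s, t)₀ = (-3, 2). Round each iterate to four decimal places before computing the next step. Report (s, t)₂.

At (-3, 2): F = (-15.0000, -23.0000).
Jacobian J = [[2, -2], [-8·s - 1, 4·t]].
At the point, J = [[2.0000, -2.0000], [23.0000, 8.0000]] (det J = 62.0000).
Solving J·Δ = −F gives Δ = (2.6774, -4.8226).
Then the next iterate is (s, t)₁ = (-0.3226, -2.8226).
Round to (-0.3226, -2.8226) and repeat: F = (0.0000, 17.840458), J = [[2.0000, -2.0000], [1.5808, -11.2904]].
Δ = (1.8374, 1.8374), so (s, t)₂ = (1.5148, -0.9852).

(1.5148, -0.9852)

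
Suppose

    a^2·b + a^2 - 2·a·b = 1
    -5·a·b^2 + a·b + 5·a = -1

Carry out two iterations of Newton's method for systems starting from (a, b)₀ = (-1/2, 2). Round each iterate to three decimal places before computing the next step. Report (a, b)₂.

At (-1/2, 2): F = (1.750, 7.500).
Jacobian J = [[2·a·b + 2·a - 2·b, a^2 - 2·a], [-5·b^2 + b + 5, -10·a·b + a]].
At the point, J = [[-7.000, 1.250], [-13.000, 9.500]] (det J = -50.250).
Solving J·Δ = −F gives Δ = (0.144, -0.592).
Then the next iterate is (a, b)₁ = (-0.356, 1.408).
Round to (-0.356, 1.408) and repeat: F = (0.30768, 2.24754), J = [[-4.53050, 0.83874], [-3.50432, 4.65648]].
Δ = (-0.025, -0.501), so (a, b)₂ = (-0.381, 0.907).

(-0.381, 0.907)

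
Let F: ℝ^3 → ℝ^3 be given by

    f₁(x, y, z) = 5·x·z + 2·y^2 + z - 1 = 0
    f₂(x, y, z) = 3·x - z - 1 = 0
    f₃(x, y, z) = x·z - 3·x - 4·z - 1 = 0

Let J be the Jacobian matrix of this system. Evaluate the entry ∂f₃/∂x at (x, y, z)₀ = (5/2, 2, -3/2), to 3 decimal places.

-4.500

∂f₃/∂x = z - 3.
At (5/2, 2, -3/2) this is -4.500.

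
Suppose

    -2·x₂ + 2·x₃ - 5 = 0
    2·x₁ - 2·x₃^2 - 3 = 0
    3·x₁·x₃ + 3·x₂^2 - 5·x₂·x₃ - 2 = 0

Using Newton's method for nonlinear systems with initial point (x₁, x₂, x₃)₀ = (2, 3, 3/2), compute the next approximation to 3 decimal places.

At (2, 3, 3/2): F = (-8.000, -3.500, 11.500).
Jacobian J = [[0, -2, 2], [2, 0, -4·x₃], [3·x₃, 6·x₂ - 5·x₃, 3·x₁ - 5·x₂]].
At the point, J = [[0.000, -2.000, 2.000], [2.000, 0.000, -6.000], [4.500, 10.500, -9.000]] (det J = 60.000).
Solving J·Δ = −F gives Δ = (6.275, -2.492, 1.508).
Then the next iterate is (x₁, x₂, x₃)₁ = (8.275, 0.508, 3.008).

(8.275, 0.508, 3.008)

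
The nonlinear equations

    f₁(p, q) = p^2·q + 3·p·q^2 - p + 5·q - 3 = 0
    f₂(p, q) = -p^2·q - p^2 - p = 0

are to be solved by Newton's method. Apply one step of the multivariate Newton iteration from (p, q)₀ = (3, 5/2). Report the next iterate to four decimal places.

At (3, 5/2): F = (85.2500, -34.5000).
Jacobian J = [[2·p·q + 3·q^2 - 1, p^2 + 6·p·q + 5], [-2·p·q - 2·p - 1, -p^2]].
At the point, J = [[32.7500, 59.0000], [-22.0000, -9.0000]] (det J = 1003.2500).
Solving J·Δ = −F gives Δ = (-1.2641, -0.7432).
Then the next iterate is (p, q)₁ = (1.7359, 1.7568).

(1.7359, 1.7568)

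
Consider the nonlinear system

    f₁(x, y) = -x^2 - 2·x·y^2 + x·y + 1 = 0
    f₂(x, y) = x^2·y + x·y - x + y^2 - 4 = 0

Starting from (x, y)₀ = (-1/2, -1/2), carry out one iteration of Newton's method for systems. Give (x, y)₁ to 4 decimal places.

At (-1/2, -1/2): F = (1.2500, -3.1250).
Jacobian J = [[-2·x - 2·y^2 + y, -4·x·y + x], [2·x·y + y - 1, x^2 + x + 2·y]].
At the point, J = [[0.0000, -1.5000], [-1.0000, -1.2500]] (det J = -1.5000).
Solving J·Δ = −F gives Δ = (-4.1667, 0.8333).
Then the next iterate is (x, y)₁ = (-4.6667, 0.3333).

(-4.6667, 0.3333)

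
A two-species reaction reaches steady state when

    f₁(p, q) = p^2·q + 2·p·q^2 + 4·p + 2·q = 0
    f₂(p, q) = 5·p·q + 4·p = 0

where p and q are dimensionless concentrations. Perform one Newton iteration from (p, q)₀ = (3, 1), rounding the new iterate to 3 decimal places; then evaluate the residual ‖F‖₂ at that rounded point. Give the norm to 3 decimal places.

92.051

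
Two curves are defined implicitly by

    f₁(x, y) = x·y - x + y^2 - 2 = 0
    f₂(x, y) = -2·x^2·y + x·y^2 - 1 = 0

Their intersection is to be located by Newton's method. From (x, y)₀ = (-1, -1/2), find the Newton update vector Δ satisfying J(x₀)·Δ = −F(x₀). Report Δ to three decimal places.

(-0.125, -0.031)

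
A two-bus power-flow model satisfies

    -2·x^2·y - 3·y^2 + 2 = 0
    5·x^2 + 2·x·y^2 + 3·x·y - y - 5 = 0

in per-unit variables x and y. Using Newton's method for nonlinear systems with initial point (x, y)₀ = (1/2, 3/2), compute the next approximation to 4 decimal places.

At (1/2, 3/2): F = (-5.5000, -0.7500).
Jacobian J = [[-4·x·y, -2·x^2 - 6·y], [10·x + 2·y^2 + 3·y, 4·x·y + 3·x - 1]].
At the point, J = [[-3.0000, -9.5000], [14.0000, 3.5000]] (det J = 122.5000).
Solving J·Δ = −F gives Δ = (0.2153, -0.6469).
Then the next iterate is (x, y)₁ = (0.7153, 0.8531).

(0.7153, 0.8531)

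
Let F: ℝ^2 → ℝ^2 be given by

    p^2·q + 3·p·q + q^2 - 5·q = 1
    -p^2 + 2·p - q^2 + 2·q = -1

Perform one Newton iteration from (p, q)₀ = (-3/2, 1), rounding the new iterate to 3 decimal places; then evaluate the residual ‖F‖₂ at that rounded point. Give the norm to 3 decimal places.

2.912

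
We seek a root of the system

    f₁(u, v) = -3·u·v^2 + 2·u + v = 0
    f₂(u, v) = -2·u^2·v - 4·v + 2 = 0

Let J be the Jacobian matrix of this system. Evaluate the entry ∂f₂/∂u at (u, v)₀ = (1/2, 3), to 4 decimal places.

-6.0000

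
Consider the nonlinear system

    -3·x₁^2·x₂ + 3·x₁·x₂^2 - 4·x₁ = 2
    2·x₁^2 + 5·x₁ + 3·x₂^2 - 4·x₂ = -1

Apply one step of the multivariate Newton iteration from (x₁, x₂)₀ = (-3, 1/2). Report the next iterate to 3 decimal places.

At (-3, 1/2): F = (-5.750, 2.750).
Jacobian J = [[-6·x₁·x₂ + 3·x₂^2 - 4, -3·x₁^2 + 6·x₁·x₂], [4·x₁ + 5, 6·x₂ - 4]].
At the point, J = [[5.750, -36.000], [-7.000, -1.000]] (det J = -257.750).
Solving J·Δ = −F gives Δ = (0.406, -0.095).
Then the next iterate is (x₁, x₂)₁ = (-2.594, 0.405).

(-2.594, 0.405)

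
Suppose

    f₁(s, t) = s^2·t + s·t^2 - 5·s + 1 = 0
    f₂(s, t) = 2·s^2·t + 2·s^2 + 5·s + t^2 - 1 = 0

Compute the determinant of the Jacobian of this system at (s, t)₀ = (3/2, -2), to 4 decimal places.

-7.2500

J = [[2·s·t + t^2 - 5, s^2 + 2·s·t], [4·s·t + 4·s + 5, 2·s^2 + 2·t]].
At the point, J = [[-7.0000, -3.7500], [-1.0000, 0.5000]].
det J = -7.2500.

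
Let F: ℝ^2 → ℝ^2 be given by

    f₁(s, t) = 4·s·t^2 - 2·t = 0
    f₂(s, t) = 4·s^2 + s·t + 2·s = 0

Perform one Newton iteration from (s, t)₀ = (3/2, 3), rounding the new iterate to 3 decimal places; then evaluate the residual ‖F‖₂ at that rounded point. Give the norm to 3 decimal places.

At (3/2, 3): F = (48.000, 16.500).
Jacobian J = [[4·t^2, 8·s·t - 2], [8·s + t + 2, s]].
At the point, J = [[36.000, 34.000], [17.000, 1.500]] (det J = -524.000).
Solving J·Δ = −F gives Δ = (-0.933, -0.424).
Then the next iterate is (s, t)₁ = (0.567, 2.576).
Re-evaluating at (0.567, 2.576): F = (9.89794, 3.88055), so ‖F‖₂ = 10.631.

10.631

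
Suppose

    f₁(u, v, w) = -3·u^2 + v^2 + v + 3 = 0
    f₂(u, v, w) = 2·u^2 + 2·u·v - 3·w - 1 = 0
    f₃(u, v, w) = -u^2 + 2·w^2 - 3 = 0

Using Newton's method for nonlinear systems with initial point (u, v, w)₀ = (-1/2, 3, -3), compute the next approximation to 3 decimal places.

At (-1/2, 3, -3): F = (14.250, 5.500, 14.750).
Jacobian J = [[-6·u, 2·v + 1, 0], [4·u + 2·v, 2·u, -3], [-2·u, 0, 4·w]].
At the point, J = [[3.000, 7.000, 0.000], [4.000, -1.000, -3.000], [1.000, 0.000, -12.000]] (det J = 351.000).
Solving J·Δ = −F gives Δ = (-0.921, -1.641, 1.152).
Then the next iterate is (u, v, w)₁ = (-1.421, 1.359, -1.848).

(-1.421, 1.359, -1.848)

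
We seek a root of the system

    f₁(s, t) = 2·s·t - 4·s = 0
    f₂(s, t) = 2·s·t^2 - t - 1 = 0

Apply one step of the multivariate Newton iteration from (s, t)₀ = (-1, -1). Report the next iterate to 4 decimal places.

(0.0000, -1.0000)

At (-1, -1): F = (6.0000, -2.0000).
Jacobian J = [[2·t - 4, 2·s], [2·t^2, 4·s·t - 1]].
At the point, J = [[-6.0000, -2.0000], [2.0000, 3.0000]] (det J = -14.0000).
Solving J·Δ = −F gives Δ = (1.0000, 0.0000).
Then the next iterate is (s, t)₁ = (0.0000, -1.0000).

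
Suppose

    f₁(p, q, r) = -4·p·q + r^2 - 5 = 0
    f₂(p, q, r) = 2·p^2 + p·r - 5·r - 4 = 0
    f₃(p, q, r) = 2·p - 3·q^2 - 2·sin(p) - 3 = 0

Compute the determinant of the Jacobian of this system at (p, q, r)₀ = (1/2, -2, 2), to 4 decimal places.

626.2035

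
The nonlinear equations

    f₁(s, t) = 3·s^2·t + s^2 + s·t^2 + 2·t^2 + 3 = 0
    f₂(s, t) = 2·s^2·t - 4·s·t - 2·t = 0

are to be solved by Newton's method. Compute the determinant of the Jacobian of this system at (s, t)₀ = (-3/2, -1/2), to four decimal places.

-16.3750

J = [[6·s·t + 2·s + t^2, 3·s^2 + 2·s·t + 4·t], [4·s·t - 4·t, 2·s^2 - 4·s - 2]].
At the point, J = [[1.7500, 6.2500], [5.0000, 8.5000]].
det J = -16.3750.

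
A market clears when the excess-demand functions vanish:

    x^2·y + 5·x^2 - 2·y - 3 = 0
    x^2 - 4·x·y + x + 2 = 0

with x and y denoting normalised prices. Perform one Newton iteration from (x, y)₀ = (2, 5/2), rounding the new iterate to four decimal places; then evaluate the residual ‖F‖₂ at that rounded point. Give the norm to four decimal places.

At (2, 5/2): F = (22.0000, -12.0000).
Jacobian J = [[2·x·y + 10·x, x^2 - 2], [2·x - 4·y + 1, -4·x]].
At the point, J = [[30.0000, 2.0000], [-5.0000, -8.0000]] (det J = -230.0000).
Solving J·Δ = −F gives Δ = (-0.6609, -1.0870).
Then the next iterate is (x, y)₁ = (1.3391, 1.4130).
Re-evaluating at (1.3391, 1.4130): F = (5.673720, -2.436304), so ‖F‖₂ = 6.1747.

6.1747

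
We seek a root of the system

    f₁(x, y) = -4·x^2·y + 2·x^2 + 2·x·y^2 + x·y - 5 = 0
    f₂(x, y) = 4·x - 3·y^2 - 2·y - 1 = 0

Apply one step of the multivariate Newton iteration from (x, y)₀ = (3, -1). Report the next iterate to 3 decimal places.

(0.994, -1.494)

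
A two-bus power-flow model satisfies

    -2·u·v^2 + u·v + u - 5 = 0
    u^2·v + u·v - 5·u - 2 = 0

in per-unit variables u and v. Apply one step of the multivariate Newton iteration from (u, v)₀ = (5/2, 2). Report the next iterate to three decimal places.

(3.778, 0.635)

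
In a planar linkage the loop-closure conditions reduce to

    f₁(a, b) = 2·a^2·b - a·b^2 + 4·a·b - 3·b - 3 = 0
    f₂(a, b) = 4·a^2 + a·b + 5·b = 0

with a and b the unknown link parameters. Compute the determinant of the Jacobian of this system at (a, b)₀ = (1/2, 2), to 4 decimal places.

59.0000

J = [[4·a·b - b^2 + 4·b, 2·a^2 - 2·a·b + 4·a - 3], [8·a + b, a + 5]].
At the point, J = [[8.0000, -2.5000], [6.0000, 5.5000]].
det J = 59.0000.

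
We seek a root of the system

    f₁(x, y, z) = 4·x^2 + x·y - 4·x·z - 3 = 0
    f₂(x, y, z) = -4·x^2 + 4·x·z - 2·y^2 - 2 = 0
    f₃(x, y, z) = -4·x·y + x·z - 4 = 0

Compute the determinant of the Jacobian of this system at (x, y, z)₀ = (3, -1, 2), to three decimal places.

J = [[8·x + y - 4·z, x, -4·x], [-8·x + 4·z, -4·y, 4·x], [-4·y + z, -4·x, x]].
At the point, J = [[15.000, 3.000, -12.000], [-16.000, 4.000, 12.000], [6.000, -12.000, 3.000]].
det J = 684.000.

684.000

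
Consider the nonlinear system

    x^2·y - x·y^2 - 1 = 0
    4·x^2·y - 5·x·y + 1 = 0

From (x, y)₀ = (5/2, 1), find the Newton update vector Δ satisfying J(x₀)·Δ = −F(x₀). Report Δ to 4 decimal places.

At (5/2, 1): F = (2.7500, 13.5000).
Jacobian J = [[2·x·y - y^2, x^2 - 2·x·y], [8·x·y - 5·y, 4·x^2 - 5·x]].
At the point, J = [[4.0000, 1.2500], [15.0000, 12.5000]] (det J = 31.2500).
Solving J·Δ = −F gives Δ = (-0.5600, -0.4080).

(-0.5600, -0.4080)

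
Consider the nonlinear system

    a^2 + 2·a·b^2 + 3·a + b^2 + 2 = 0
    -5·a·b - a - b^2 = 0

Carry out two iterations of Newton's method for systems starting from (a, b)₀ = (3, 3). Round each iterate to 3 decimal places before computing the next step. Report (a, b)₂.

(-1.113, 4.359)

At (3, 3): F = (83.000, -57.000).
Jacobian J = [[2·a + 2·b^2 + 3, 4·a·b + 2·b], [-5·b - 1, -5·a - 2·b]].
At the point, J = [[27.000, 42.000], [-16.000, -21.000]] (det J = 105.000).
Solving J·Δ = −F gives Δ = (-6.200, 2.010).
Then the next iterate is (a, b)₁ = (-3.200, 5.010).
Round to (-3.200, 5.010) and repeat: F = (-132.90054, 58.25990), J = [[46.80020, -54.108], [-26.050, 5.980]].
Δ = (2.087, -0.651), so (a, b)₂ = (-1.113, 4.359).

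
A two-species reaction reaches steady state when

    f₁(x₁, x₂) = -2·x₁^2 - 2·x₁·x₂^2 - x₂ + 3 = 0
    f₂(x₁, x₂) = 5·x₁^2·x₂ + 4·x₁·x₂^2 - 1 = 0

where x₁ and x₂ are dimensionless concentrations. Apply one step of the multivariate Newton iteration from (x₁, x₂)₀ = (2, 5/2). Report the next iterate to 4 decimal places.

At (2, 5/2): F = (-32.5000, 99.0000).
Jacobian J = [[-4·x₁ - 2·x₂^2, -4·x₁·x₂ - 1], [10·x₁·x₂ + 4·x₂^2, 5·x₁^2 + 8·x₁·x₂]].
At the point, J = [[-20.5000, -21.0000], [75.0000, 60.0000]] (det J = 345.0000).
Solving J·Δ = −F gives Δ = (-0.3739, -1.1826).
Then the next iterate is (x₁, x₂)₁ = (1.6261, 1.3174).

(1.6261, 1.3174)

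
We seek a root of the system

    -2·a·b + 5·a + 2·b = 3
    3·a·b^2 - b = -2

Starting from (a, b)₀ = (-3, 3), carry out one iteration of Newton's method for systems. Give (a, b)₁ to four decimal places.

At (-3, 3): F = (6.0000, -82.0000).
Jacobian J = [[-2·b + 5, -2·a + 2], [3·b^2, 6·a·b - 1]].
At the point, J = [[-1.0000, 8.0000], [27.0000, -55.0000]] (det J = -161.0000).
Solving J·Δ = −F gives Δ = (2.0248, -0.4969).
Then the next iterate is (a, b)₁ = (-0.9752, 2.5031).

(-0.9752, 2.5031)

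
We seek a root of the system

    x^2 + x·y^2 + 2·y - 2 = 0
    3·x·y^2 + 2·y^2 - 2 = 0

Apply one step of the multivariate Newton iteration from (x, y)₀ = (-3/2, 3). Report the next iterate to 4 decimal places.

(-0.8662, 2.5076)

At (-3/2, 3): F = (-7.2500, -24.5000).
Jacobian J = [[2·x + y^2, 2·x·y + 2], [3·y^2, 6·x·y + 4·y]].
At the point, J = [[6.0000, -7.0000], [27.0000, -15.0000]] (det J = 99.0000).
Solving J·Δ = −F gives Δ = (0.6338, -0.4924).
Then the next iterate is (x, y)₁ = (-0.8662, 2.5076).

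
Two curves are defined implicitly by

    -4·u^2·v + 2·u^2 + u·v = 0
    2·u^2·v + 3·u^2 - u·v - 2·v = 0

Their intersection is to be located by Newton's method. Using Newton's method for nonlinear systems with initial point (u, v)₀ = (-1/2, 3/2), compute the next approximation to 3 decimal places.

At (-1/2, 3/2): F = (-1.750, -0.750).
Jacobian J = [[-8·u·v + 4·u + v, -4·u^2 + u], [4·u·v + 6·u - v, 2·u^2 - u - 2]].
At the point, J = [[5.500, -1.500], [-7.500, -1.000]] (det J = -16.750).
Solving J·Δ = −F gives Δ = (0.037, -1.030).
Then the next iterate is (u, v)₁ = (-0.463, 0.470).

(-0.463, 0.470)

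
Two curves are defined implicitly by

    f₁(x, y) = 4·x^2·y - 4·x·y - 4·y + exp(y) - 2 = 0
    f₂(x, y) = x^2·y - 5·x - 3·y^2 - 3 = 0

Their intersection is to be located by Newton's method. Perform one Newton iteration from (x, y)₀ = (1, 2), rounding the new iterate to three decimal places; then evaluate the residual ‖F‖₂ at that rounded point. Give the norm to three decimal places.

12.394

At (1, 2): F = (-2.61094, -18.000).
Jacobian J = [[8·x·y - 4·y, 4·x^2 - 4·x + exp(y) - 4], [2·x·y - 5, x^2 - 6·y]].
At the point, J = [[8.000, 3.38906], [-1.000, -11.000]] (det J = -84.61094).
Solving J·Δ = −F gives Δ = (1.060, -1.733).
Then the next iterate is (x, y)₁ = (2.060, 0.267).
Re-evaluating at (2.060, 0.267): F = (0.57013, -12.38083), so ‖F‖₂ = 12.394.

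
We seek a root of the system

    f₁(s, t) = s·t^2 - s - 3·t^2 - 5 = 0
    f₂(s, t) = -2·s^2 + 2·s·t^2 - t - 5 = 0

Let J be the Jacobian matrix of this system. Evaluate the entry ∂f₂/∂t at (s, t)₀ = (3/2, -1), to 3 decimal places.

∂f₂/∂t = 4·s·t - 1.
At (3/2, -1) this is -7.000.

-7.000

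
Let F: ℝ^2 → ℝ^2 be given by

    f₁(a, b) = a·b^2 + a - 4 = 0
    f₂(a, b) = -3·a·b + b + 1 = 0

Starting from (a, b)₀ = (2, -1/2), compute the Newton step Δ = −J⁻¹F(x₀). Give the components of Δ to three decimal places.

(4.462, 2.038)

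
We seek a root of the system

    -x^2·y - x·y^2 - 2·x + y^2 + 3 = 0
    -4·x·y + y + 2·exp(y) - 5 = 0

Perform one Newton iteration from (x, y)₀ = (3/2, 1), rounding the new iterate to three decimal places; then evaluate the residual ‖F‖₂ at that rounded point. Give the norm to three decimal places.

At (3/2, 1): F = (-2.750, -4.56344).
Jacobian J = [[-2·x·y - y^2 - 2, -x^2 - 2·x·y + 2·y], [-4·y, -4·x + 2·exp(y) + 1]].
At the point, J = [[-6.000, -3.250], [-4.000, 0.43656]] (det J = -15.61938).
Solving J·Δ = −F gives Δ = (-1.026, 1.049).
Then the next iterate is (x, y)₁ = (0.474, 2.049).
Re-evaluating at (0.474, 2.049): F = (3.80000, 8.68437), so ‖F‖₂ = 9.479.

9.479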